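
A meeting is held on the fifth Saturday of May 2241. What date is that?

May 1, 2241 is a Saturday.
The first Saturday is therefore May 1 (same day).
The fifth Saturday is 1 + 4×7 = May 29.

May 29, 2241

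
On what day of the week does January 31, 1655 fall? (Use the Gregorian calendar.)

Sunday

Doomsday rule: the anchor day for the 1600s is Tuesday. For year 55: 55÷12 = 4 r 7, and 7÷4 = 1, so 4+7+1 = 12.
Tuesday + 12 ≡ Sunday — that's 1655's doomsday.
In January the doomsday date is Jan 3 (1655 is not a leap year).
Jan 31 is 28 days after Jan 3; 28 mod 7 = 0, so Sunday + 0 = Sunday.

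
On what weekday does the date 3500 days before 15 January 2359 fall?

First find the weekday of Jan 15, 2359. Doomsday rule: the anchor day for the 2300s is Wednesday. For year 59: 59÷12 = 4 r 11, and 11÷4 = 2, so 4+11+2 = 17.
Wednesday + 17 ≡ Saturday — that's 2359's doomsday.
In January the doomsday date is Jan 3 (2359 is not a leap year).
Jan 15 is 12 days after Jan 3; 12 mod 7 = 5, so Saturday + 5 = Thursday.
3500 mod 7 = 0, so 3500 days before a Thursday is Thursday − 0 = Thursday.

Thursday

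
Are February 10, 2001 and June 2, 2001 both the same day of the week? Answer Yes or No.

Yes

From Feb 10, 2001 to Jun 2, 2001 is 112 days.
112 mod 7 = 0, so they are the same weekday.
(Feb 10, 2001 is a Saturday; Jun 2, 2001 is a Saturday.)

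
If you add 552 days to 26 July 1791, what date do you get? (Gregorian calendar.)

January 28, 1793

+366 (one year; includes Feb 29, 1792) → Jul 26, 1792 (186 left).
Jul has 31 days: +6 → Aug 1, 1792 (180 left).
Aug has 31 days: +31 → Sep 1, 1792 (149 left).
Sep has 30 days: +30 → Oct 1, 1792 (119 left).
Oct has 31 days: +31 → Nov 1, 1792 (88 left).
Nov has 30 days: +30 → Dec 1, 1792 (58 left).
Dec has 31 days: +31 → Jan 1, 1793 (27 left).
+27 → Jan 28, 1793.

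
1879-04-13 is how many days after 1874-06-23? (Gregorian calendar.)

Jun 23, 1874 → Jun 23, 1875: 365 days.
Jun 23, 1875 → Jun 23, 1876: 366 days (Feb 29, 1876 is in that span).
Jun 23, 1876 → Jun 23, 1877: 365 days.
Jun 23, 1877 → Jun 23, 1878: 365 days.
Jun 23, 1878 → Jul 23, 1878: 30 days (June has 30).
Jul 23, 1878 → Aug 23, 1878: 31 days (July has 31).
Aug 23, 1878 → Sep 23, 1878: 31 days (August has 31).
Sep 23, 1878 → Oct 23, 1878: 30 days (September has 30).
Oct 23, 1878 → Nov 23, 1878: 31 days (October has 31).
Nov 23, 1878 → Dec 23, 1878: 30 days (November has 30).
Dec 23, 1878 → Jan 23, 1879: 31 days (December has 31).
Jan 23, 1879 → Feb 23, 1879: 31 days (January has 31).
Feb 23, 1879 → Mar 23, 1879: 28 days (February has 28).
Mar 23, 1879 → Apr 13, 1879: 21 days.
Total: 1755 days.

1755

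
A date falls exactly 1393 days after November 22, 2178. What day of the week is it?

Nov 22, 2178 is a Sunday.
1393 mod 7 = 0, so 1393 days after a Sunday is Sunday + 0 = Sunday.

Sunday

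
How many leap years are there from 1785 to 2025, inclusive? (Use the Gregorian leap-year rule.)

58

Multiples of 4 in [1785,2025]: 60.
Of those, multiples of 100: 3 (not leap unless ÷400).
Multiples of 400: 1.
Leap years = 60 − 3 + 1 = 58.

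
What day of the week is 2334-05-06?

Sunday

Doomsday rule: the anchor day for the 2300s is Wednesday. For year 34: 34÷12 = 2 r 10, and 10÷4 = 2, so 2+10+2 = 14.
Wednesday + 14 ≡ Wednesday — that's 2334's doomsday.
In May the doomsday date is May 9.
May 6 is 3 days before May 9; 3 mod 7 = 3, so Wednesday − 3 = Sunday.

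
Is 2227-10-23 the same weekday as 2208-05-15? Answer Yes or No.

No

From May 15, 2208 to Oct 23, 2227 is 7100 days.
7100 mod 7 = 2, so they are different weekdays.
(May 15, 2208 is a Sunday; Oct 23, 2227 is a Tuesday.)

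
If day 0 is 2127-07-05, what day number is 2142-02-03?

Jul 5, 2127 → Jul 5, 2128: 366 days (Feb 29, 2128 is in that span).
Jul 5, 2128 → Jul 5, 2129: 365 days.
Jul 5, 2129 → Jul 5, 2130: 365 days.
Jul 5, 2130 → Jul 5, 2131: 365 days.
Jul 5, 2131 → Jul 5, 2132: 366 days (Feb 29, 2132 is in that span).
Jul 5, 2132 → Jul 5, 2133: 365 days.
Jul 5, 2133 → Jul 5, 2134: 365 days.
Jul 5, 2134 → Jul 5, 2135: 365 days.
Jul 5, 2135 → Jul 5, 2136: 366 days (Feb 29, 2136 is in that span).
Jul 5, 2136 → Jul 5, 2137: 365 days.
Jul 5, 2137 → Jul 5, 2138: 365 days.
Jul 5, 2138 → Jul 5, 2139: 365 days.
Jul 5, 2139 → Jul 5, 2140: 366 days (Feb 29, 2140 is in that span).
Jul 5, 2140 → Jul 5, 2141: 365 days.
Jul 5, 2141 → Aug 5, 2141: 31 days (July has 31).
Aug 5, 2141 → Sep 5, 2141: 31 days (August has 31).
Sep 5, 2141 → Oct 5, 2141: 30 days (September has 30).
Oct 5, 2141 → Nov 5, 2141: 31 days (October has 31).
Nov 5, 2141 → Dec 5, 2141: 30 days (November has 30).
Dec 5, 2141 → Jan 5, 2142: 31 days (December has 31).
Jan 5, 2142 → Feb 3, 2142: 29 days.
Total: 5327 days.

5327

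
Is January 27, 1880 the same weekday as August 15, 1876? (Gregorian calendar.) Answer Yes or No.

From Aug 15, 1876 to Jan 27, 1880 is 1260 days.
1260 mod 7 = 0, so they are the same weekday.
(Aug 15, 1876 is a Tuesday; Jan 27, 1880 is a Tuesday.)

Yes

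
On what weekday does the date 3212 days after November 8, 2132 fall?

Friday

First find the weekday of Nov 8, 2132. Doomsday rule: the anchor day for the 2100s is Sunday. For year 32: 32÷12 = 2 r 8, and 8÷4 = 2, so 2+8+2 = 12.
Sunday + 12 ≡ Friday — that's 2132's doomsday.
In November the doomsday date is Nov 7.
Nov 8 is 1 day after Nov 7; 1 mod 7 = 1, so Friday + 1 = Saturday.
3212 mod 7 = 6, so 3212 days after a Saturday is Saturday + 6 = Friday.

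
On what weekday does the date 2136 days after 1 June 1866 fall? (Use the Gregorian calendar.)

Saturday

First find the weekday of Jun 1, 1866. Doomsday rule: the anchor day for the 1800s is Friday. For year 66: 66÷12 = 5 r 6, and 6÷4 = 1, so 5+6+1 = 12.
Friday + 12 ≡ Wednesday — that's 1866's doomsday.
In June the doomsday date is Jun 6.
Jun 1 is 5 days before Jun 6; 5 mod 7 = 5, so Wednesday − 5 = Friday.
2136 mod 7 = 1, so 2136 days after a Friday is Friday + 1 = Saturday.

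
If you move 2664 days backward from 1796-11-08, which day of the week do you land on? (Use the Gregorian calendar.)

Friday

Nov 8, 1796 is a Tuesday.
2664 mod 7 = 4, so 2664 days before a Tuesday is Tuesday − 4 = Friday.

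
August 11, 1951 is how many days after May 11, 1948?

1187

May 11, 1948 → May 11, 1949: 365 days.
May 11, 1949 → May 11, 1950: 365 days.
May 11, 1950 → May 11, 1951: 365 days.
May 11, 1951 → Jun 11, 1951: 31 days (May has 31).
Jun 11, 1951 → Jul 11, 1951: 30 days (June has 30).
Jul 11, 1951 → Aug 11, 1951: 31 days.
Total: 1187 days.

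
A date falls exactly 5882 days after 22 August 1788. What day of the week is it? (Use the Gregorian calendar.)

Sunday

Aug 22, 1788 is a Friday.
5882 mod 7 = 2, so 5882 days after a Friday is Friday + 2 = Sunday.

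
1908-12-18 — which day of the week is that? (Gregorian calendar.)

Friday

Doomsday rule: the anchor day for the 1900s is Wednesday. For year 08: 8÷12 = 0 r 8, and 8÷4 = 2, so 0+8+2 = 10.
Wednesday + 10 ≡ Saturday — that's 1908's doomsday.
In December the doomsday date is Dec 12.
Dec 18 is 6 days after Dec 12; 6 mod 7 = 6, so Saturday + 6 = Friday.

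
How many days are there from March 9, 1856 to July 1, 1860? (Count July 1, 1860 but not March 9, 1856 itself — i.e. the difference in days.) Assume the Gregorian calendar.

1575

Mar 9, 1856 → Mar 9, 1857: 365 days.
Mar 9, 1857 → Mar 9, 1858: 365 days.
Mar 9, 1858 → Mar 9, 1859: 365 days.
Mar 9, 1859 → Mar 9, 1860: 366 days (Feb 29, 1860 is in that span).
Mar 9, 1860 → Apr 9, 1860: 31 days (March has 31).
Apr 9, 1860 → May 9, 1860: 30 days (April has 30).
May 9, 1860 → Jun 9, 1860: 31 days (May has 31).
Jun 9, 1860 → Jul 1, 1860: 22 days.
Total: 1575 days.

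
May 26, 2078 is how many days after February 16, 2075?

1195

Feb 16, 2075 → Feb 16, 2076: 365 days.
Feb 16, 2076 → Feb 16, 2077: 366 days (Feb 29, 2076 is in that span).
Feb 16, 2077 → Feb 16, 2078: 365 days.
Feb 16, 2078 → Mar 16, 2078: 28 days (February has 28).
Mar 16, 2078 → Apr 16, 2078: 31 days (March has 31).
Apr 16, 2078 → May 16, 2078: 30 days (April has 30).
May 16, 2078 → May 26, 2078: 10 days.
Total: 1195 days.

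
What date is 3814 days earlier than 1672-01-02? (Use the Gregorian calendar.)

−365 (one year) → Jan 2, 1671 (3449 left).
−365 (one year) → Jan 2, 1670 (3084 left).
−365 (one year) → Jan 2, 1669 (2719 left).
−366 (one year; includes Feb 29, 1668) → Jan 2, 1668 (2353 left).
−365 (one year) → Jan 2, 1667 (1988 left).
−365 (one year) → Jan 2, 1666 (1623 left).
−365 (one year) → Jan 2, 1665 (1258 left).
−366 (one year; includes Feb 29, 1664) → Jan 2, 1664 (892 left).
−365 (one year) → Jan 2, 1663 (527 left).
−365 (one year) → Jan 2, 1662 (162 left).
−2 → Dec 31, 1661 (end of Dec, 31 days; 160 left).
−31 → Nov 30, 1661 (end of Nov, 30 days; 129 left).
−30 → Oct 31, 1661 (end of Oct, 31 days; 99 left).
−31 → Sep 30, 1661 (end of Sep, 30 days; 68 left).
−30 → Aug 31, 1661 (end of Aug, 31 days; 38 left).
−31 → Jul 31, 1661 (end of Jul, 31 days; 7 left).
−7 → Jul 24, 1661.

July 24, 1661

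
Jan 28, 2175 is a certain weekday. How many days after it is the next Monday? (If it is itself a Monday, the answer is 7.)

2

Jan 28, 2175 is a Saturday.
From Saturday to the next Monday is 2 days.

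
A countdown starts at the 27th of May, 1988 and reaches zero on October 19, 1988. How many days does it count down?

145

May 27, 1988 → Jun 27, 1988: 31 days (May has 31).
Jun 27, 1988 → Jul 27, 1988: 30 days (June has 30).
Jul 27, 1988 → Aug 27, 1988: 31 days (July has 31).
Aug 27, 1988 → Sep 27, 1988: 31 days (August has 31).
Sep 27, 1988 → Oct 19, 1988: 22 days.
Total: 145 days.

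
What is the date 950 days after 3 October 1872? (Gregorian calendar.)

+365 (one year) → Oct 3, 1873 (585 left).
+365 (one year) → Oct 3, 1874 (220 left).
Oct has 31 days: +29 → Nov 1, 1874 (191 left).
Nov has 30 days: +30 → Dec 1, 1874 (161 left).
Dec has 31 days: +31 → Jan 1, 1875 (130 left).
Jan has 31 days: +31 → Feb 1, 1875 (99 left).
Feb has 28 days: +28 → Mar 1, 1875 (71 left).
Mar has 31 days: +31 → Apr 1, 1875 (40 left).
Apr has 30 days: +30 → May 1, 1875 (10 left).
+10 → May 11, 1875.

May 11, 1875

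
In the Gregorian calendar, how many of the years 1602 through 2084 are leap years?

Multiples of 4 in [1602,2084]: 121.
Of those, multiples of 100: 4 (not leap unless ÷400).
Multiples of 400: 1.
Leap years = 121 − 4 + 1 = 118.

118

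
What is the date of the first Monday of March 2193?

March 1, 2193 is a Friday.
The first Monday is therefore March 4 (3 days later).

March 4, 2193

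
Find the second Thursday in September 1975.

September 1, 1975 is a Monday.
The first Thursday is therefore September 4 (3 days later).
The second Thursday is 4 + 1×7 = September 11.

September 11, 1975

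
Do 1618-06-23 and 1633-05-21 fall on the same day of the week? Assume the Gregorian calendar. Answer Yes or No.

Yes

From Jun 23, 1618 to May 21, 1633 is 5446 days.
5446 mod 7 = 0, so they are the same weekday.
(Jun 23, 1618 is a Saturday; May 21, 1633 is a Saturday.)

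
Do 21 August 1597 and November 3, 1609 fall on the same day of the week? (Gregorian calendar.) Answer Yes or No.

No

From Aug 21, 1597 to Nov 3, 1609 is 4457 days.
4457 mod 7 = 5, so they are different weekdays.
(Aug 21, 1597 is a Thursday; Nov 3, 1609 is a Tuesday.)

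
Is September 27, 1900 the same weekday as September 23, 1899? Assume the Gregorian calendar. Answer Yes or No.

No

From Sep 23, 1899 to Sep 27, 1900 is 369 days.
369 mod 7 = 5, so they are different weekdays.
(Sep 23, 1899 is a Saturday; Sep 27, 1900 is a Thursday.)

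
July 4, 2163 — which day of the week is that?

Doomsday rule: the anchor day for the 2100s is Sunday. For year 63: 63÷12 = 5 r 3, and 3÷4 = 0, so 5+3+0 = 8.
Sunday + 8 ≡ Monday — that's 2163's doomsday.
In July the doomsday date is Jul 11.
Jul 4 is 7 days before Jul 11; 7 mod 7 = 0, so Monday − 0 = Monday.

Monday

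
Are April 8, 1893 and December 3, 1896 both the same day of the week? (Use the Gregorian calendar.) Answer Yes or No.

From Apr 8, 1893 to Dec 3, 1896 is 1335 days.
1335 mod 7 = 5, so they are different weekdays.
(Apr 8, 1893 is a Saturday; Dec 3, 1896 is a Thursday.)

No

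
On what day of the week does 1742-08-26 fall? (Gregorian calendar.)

Doomsday rule: the anchor day for the 1700s is Sunday. For year 42: 42÷12 = 3 r 6, and 6÷4 = 1, so 3+6+1 = 10.
Sunday + 10 ≡ Wednesday — that's 1742's doomsday.
In August the doomsday date is Aug 8.
Aug 26 is 18 days after Aug 8; 18 mod 7 = 4, so Wednesday + 4 = Sunday.

Sunday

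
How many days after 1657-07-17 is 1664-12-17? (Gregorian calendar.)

2710

Jul 17, 1657 → Jul 17, 1658: 365 days.
Jul 17, 1658 → Jul 17, 1659: 365 days.
Jul 17, 1659 → Jul 17, 1660: 366 days (Feb 29, 1660 is in that span).
Jul 17, 1660 → Jul 17, 1661: 365 days.
Jul 17, 1661 → Jul 17, 1662: 365 days.
Jul 17, 1662 → Jul 17, 1663: 365 days.
Jul 17, 1663 → Jul 17, 1664: 366 days (Feb 29, 1664 is in that span).
Jul 17, 1664 → Aug 17, 1664: 31 days (July has 31).
Aug 17, 1664 → Sep 17, 1664: 31 days (August has 31).
Sep 17, 1664 → Oct 17, 1664: 30 days (September has 30).
Oct 17, 1664 → Nov 17, 1664: 31 days (October has 31).
Nov 17, 1664 → Dec 17, 1664: 30 days.
Total: 2710 days.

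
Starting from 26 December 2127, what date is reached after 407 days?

+366 (one year; includes Feb 29, 2128) → Dec 26, 2128 (41 left).
Dec has 31 days: +6 → Jan 1, 2129 (35 left).
Jan has 31 days: +31 → Feb 1, 2129 (4 left).
+4 → Feb 5, 2129.

February 5, 2129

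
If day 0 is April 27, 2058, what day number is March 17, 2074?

5803

Apr 27, 2058 → Apr 27, 2059: 365 days.
Apr 27, 2059 → Apr 27, 2060: 366 days (Feb 29, 2060 is in that span).
Apr 27, 2060 → Apr 27, 2061: 365 days.
Apr 27, 2061 → Apr 27, 2062: 365 days.
Apr 27, 2062 → Apr 27, 2063: 365 days.
Apr 27, 2063 → Apr 27, 2064: 366 days (Feb 29, 2064 is in that span).
Apr 27, 2064 → Apr 27, 2065: 365 days.
Apr 27, 2065 → Apr 27, 2066: 365 days.
Apr 27, 2066 → Apr 27, 2067: 365 days.
Apr 27, 2067 → Apr 27, 2068: 366 days (Feb 29, 2068 is in that span).
Apr 27, 2068 → Apr 27, 2069: 365 days.
Apr 27, 2069 → Apr 27, 2070: 365 days.
Apr 27, 2070 → Apr 27, 2071: 365 days.
Apr 27, 2071 → Apr 27, 2072: 366 days (Feb 29, 2072 is in that span).
Apr 27, 2072 → Apr 27, 2073: 365 days.
Apr 27, 2073 → May 27, 2073: 30 days (April has 30).
May 27, 2073 → Jun 27, 2073: 31 days (May has 31).
Jun 27, 2073 → Jul 27, 2073: 30 days (June has 30).
Jul 27, 2073 → Aug 27, 2073: 31 days (July has 31).
Aug 27, 2073 → Sep 27, 2073: 31 days (August has 31).
Sep 27, 2073 → Oct 27, 2073: 30 days (September has 30).
Oct 27, 2073 → Nov 27, 2073: 31 days (October has 31).
Nov 27, 2073 → Dec 27, 2073: 30 days (November has 30).
Dec 27, 2073 → Jan 27, 2074: 31 days (December has 31).
Jan 27, 2074 → Feb 27, 2074: 31 days (January has 31).
Feb 27, 2074 → Mar 17, 2074: 18 days.
Total: 5803 days.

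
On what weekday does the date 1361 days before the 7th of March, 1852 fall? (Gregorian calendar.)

Mar 7, 1852 is a Sunday.
1361 mod 7 = 3, so 1361 days before a Sunday is Sunday − 3 = Thursday.

Thursday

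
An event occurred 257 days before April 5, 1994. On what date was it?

−5 → Mar 31, 1994 (end of Mar, 31 days; 252 left).
−31 → Feb 28, 1994 (end of Feb, 28 days; 221 left).
−28 → Jan 31, 1994 (end of Jan, 31 days; 193 left).
−31 → Dec 31, 1993 (end of Dec, 31 days; 162 left).
−31 → Nov 30, 1993 (end of Nov, 30 days; 131 left).
−30 → Oct 31, 1993 (end of Oct, 31 days; 101 left).
−31 → Sep 30, 1993 (end of Sep, 30 days; 70 left).
−30 → Aug 31, 1993 (end of Aug, 31 days; 40 left).
−31 → Jul 31, 1993 (end of Jul, 31 days; 9 left).
−9 → Jul 22, 1993.

July 22, 1993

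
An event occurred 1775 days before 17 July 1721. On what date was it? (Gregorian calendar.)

September 6, 1716

−365 (one year) → Jul 17, 1720 (1410 left).
−366 (one year; includes Feb 29, 1720) → Jul 17, 1719 (1044 left).
−365 (one year) → Jul 17, 1718 (679 left).
−365 (one year) → Jul 17, 1717 (314 left).
−17 → Jun 30, 1717 (end of Jun, 30 days; 297 left).
−30 → May 31, 1717 (end of May, 31 days; 267 left).
−31 → Apr 30, 1717 (end of Apr, 30 days; 236 left).
−30 → Mar 31, 1717 (end of Mar, 31 days; 206 left).
−31 → Feb 28, 1717 (end of Feb, 28 days; 175 left).
−28 → Jan 31, 1717 (end of Jan, 31 days; 147 left).
−31 → Dec 31, 1716 (end of Dec, 31 days; 116 left).
−31 → Nov 30, 1716 (end of Nov, 30 days; 85 left).
−30 → Oct 31, 1716 (end of Oct, 31 days; 55 left).
−31 → Sep 30, 1716 (end of Sep, 30 days; 24 left).
−24 → Sep 6, 1716.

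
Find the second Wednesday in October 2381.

October 14, 2381

October 1, 2381 is a Thursday.
The first Wednesday is therefore October 7 (6 days later).
The second Wednesday is 7 + 1×7 = October 14.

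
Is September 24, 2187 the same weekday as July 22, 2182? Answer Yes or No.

Yes

From Jul 22, 2182 to Sep 24, 2187 is 1890 days.
1890 mod 7 = 0, so they are the same weekday.
(Jul 22, 2182 is a Monday; Sep 24, 2187 is a Monday.)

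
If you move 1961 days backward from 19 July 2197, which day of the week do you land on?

Jul 19, 2197 is a Wednesday.
1961 mod 7 = 1, so 1961 days before a Wednesday is Wednesday − 1 = Tuesday.

Tuesday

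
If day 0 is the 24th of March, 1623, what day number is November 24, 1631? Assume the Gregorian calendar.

Mar 24, 1623 → Mar 24, 1624: 366 days (Feb 29, 1624 is in that span).
Mar 24, 1624 → Mar 24, 1625: 365 days.
Mar 24, 1625 → Mar 24, 1626: 365 days.
Mar 24, 1626 → Mar 24, 1627: 365 days.
Mar 24, 1627 → Mar 24, 1628: 366 days (Feb 29, 1628 is in that span).
Mar 24, 1628 → Mar 24, 1629: 365 days.
Mar 24, 1629 → Mar 24, 1630: 365 days.
Mar 24, 1630 → Mar 24, 1631: 365 days.
Mar 24, 1631 → Apr 24, 1631: 31 days (March has 31).
Apr 24, 1631 → May 24, 1631: 30 days (April has 30).
May 24, 1631 → Jun 24, 1631: 31 days (May has 31).
Jun 24, 1631 → Jul 24, 1631: 30 days (June has 30).
Jul 24, 1631 → Aug 24, 1631: 31 days (July has 31).
Aug 24, 1631 → Sep 24, 1631: 31 days (August has 31).
Sep 24, 1631 → Oct 24, 1631: 30 days (September has 30).
Oct 24, 1631 → Nov 24, 1631: 31 days.
Total: 3167 days.

3167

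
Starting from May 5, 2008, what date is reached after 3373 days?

+365 (one year) → May 5, 2009 (3008 left).
+365 (one year) → May 5, 2010 (2643 left).
+365 (one year) → May 5, 2011 (2278 left).
+366 (one year; includes Feb 29, 2012) → May 5, 2012 (1912 left).
+365 (one year) → May 5, 2013 (1547 left).
+365 (one year) → May 5, 2014 (1182 left).
+365 (one year) → May 5, 2015 (817 left).
+366 (one year; includes Feb 29, 2016) → May 5, 2016 (451 left).
+365 (one year) → May 5, 2017 (86 left).
May has 31 days: +27 → Jun 1, 2017 (59 left).
Jun has 30 days: +30 → Jul 1, 2017 (29 left).
+29 → Jul 30, 2017.

July 30, 2017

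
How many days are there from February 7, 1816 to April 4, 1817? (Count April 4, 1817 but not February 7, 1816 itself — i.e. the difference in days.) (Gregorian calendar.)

Feb 7, 1816 → Feb 7, 1817: 366 days (Feb 29, 1816 is in that span).
Feb 7, 1817 → Mar 7, 1817: 28 days (February has 28).
Mar 7, 1817 → Apr 4, 1817: 28 days.
Total: 422 days.

422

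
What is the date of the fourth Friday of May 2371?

May 1, 2371 is a Saturday.
The first Friday is therefore May 7 (6 days later).
The fourth Friday is 7 + 3×7 = May 28.

May 28, 2371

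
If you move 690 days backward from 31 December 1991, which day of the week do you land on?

Friday

First find the weekday of Dec 31, 1991. Doomsday rule: the anchor day for the 1900s is Wednesday. For year 91: 91÷12 = 7 r 7, and 7÷4 = 1, so 7+7+1 = 15.
Wednesday + 15 ≡ Thursday — that's 1991's doomsday.
In December the doomsday date is Dec 12.
Dec 31 is 19 days after Dec 12; 19 mod 7 = 5, so Thursday + 5 = Tuesday.
690 mod 7 = 4, so 690 days before a Tuesday is Tuesday − 4 = Friday.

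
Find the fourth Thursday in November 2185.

November 24, 2185

November 1, 2185 is a Tuesday.
The first Thursday is therefore November 3 (2 days later).
The fourth Thursday is 3 + 3×7 = November 24.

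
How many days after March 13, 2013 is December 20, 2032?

7222

Mar 13, 2013 → Mar 13, 2014: 365 days.
Mar 13, 2014 → Mar 13, 2015: 365 days.
Mar 13, 2015 → Mar 13, 2016: 366 days (Feb 29, 2016 is in that span).
Mar 13, 2016 → Mar 13, 2017: 365 days.
Mar 13, 2017 → Mar 13, 2018: 365 days.
Mar 13, 2018 → Mar 13, 2019: 365 days.
Mar 13, 2019 → Mar 13, 2020: 366 days (Feb 29, 2020 is in that span).
Mar 13, 2020 → Mar 13, 2021: 365 days.
Mar 13, 2021 → Mar 13, 2022: 365 days.
Mar 13, 2022 → Mar 13, 2023: 365 days.
Mar 13, 2023 → Mar 13, 2024: 366 days (Feb 29, 2024 is in that span).
Mar 13, 2024 → Mar 13, 2025: 365 days.
Mar 13, 2025 → Mar 13, 2026: 365 days.
Mar 13, 2026 → Mar 13, 2027: 365 days.
Mar 13, 2027 → Mar 13, 2028: 366 days (Feb 29, 2028 is in that span).
Mar 13, 2028 → Mar 13, 2029: 365 days.
Mar 13, 2029 → Mar 13, 2030: 365 days.
Mar 13, 2030 → Mar 13, 2031: 365 days.
Mar 13, 2031 → Mar 13, 2032: 366 days (Feb 29, 2032 is in that span).
Mar 13, 2032 → Apr 13, 2032: 31 days (March has 31).
Apr 13, 2032 → May 13, 2032: 30 days (April has 30).
May 13, 2032 → Jun 13, 2032: 31 days (May has 31).
Jun 13, 2032 → Jul 13, 2032: 30 days (June has 30).
Jul 13, 2032 → Aug 13, 2032: 31 days (July has 31).
Aug 13, 2032 → Sep 13, 2032: 31 days (August has 31).
Sep 13, 2032 → Oct 13, 2032: 30 days (September has 30).
Oct 13, 2032 → Nov 13, 2032: 31 days (October has 31).
Nov 13, 2032 → Dec 13, 2032: 30 days (November has 30).
Dec 13, 2032 → Dec 20, 2032: 7 days.
Total: 7222 days.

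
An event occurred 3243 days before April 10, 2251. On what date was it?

−365 (one year) → Apr 10, 2250 (2878 left).
−365 (one year) → Apr 10, 2249 (2513 left).
−365 (one year) → Apr 10, 2248 (2148 left).
−366 (one year; includes Feb 29, 2248) → Apr 10, 2247 (1782 left).
−365 (one year) → Apr 10, 2246 (1417 left).
−365 (one year) → Apr 10, 2245 (1052 left).
−365 (one year) → Apr 10, 2244 (687 left).
−366 (one year; includes Feb 29, 2244) → Apr 10, 2243 (321 left).
−10 → Mar 31, 2243 (end of Mar, 31 days; 311 left).
−31 → Feb 28, 2243 (end of Feb, 28 days; 280 left).
−28 → Jan 31, 2243 (end of Jan, 31 days; 252 left).
−31 → Dec 31, 2242 (end of Dec, 31 days; 221 left).
−31 → Nov 30, 2242 (end of Nov, 30 days; 190 left).
−30 → Oct 31, 2242 (end of Oct, 31 days; 160 left).
−31 → Sep 30, 2242 (end of Sep, 30 days; 129 left).
−30 → Aug 31, 2242 (end of Aug, 31 days; 99 left).
−31 → Jul 31, 2242 (end of Jul, 31 days; 68 left).
−31 → Jun 30, 2242 (end of Jun, 30 days; 37 left).
−30 → May 31, 2242 (end of May, 31 days; 7 left).
−7 → May 24, 2242.

May 24, 2242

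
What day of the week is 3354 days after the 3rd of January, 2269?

Jan 3, 2269 is a Sunday.
3354 mod 7 = 1, so 3354 days after a Sunday is Sunday + 1 = Monday.

Monday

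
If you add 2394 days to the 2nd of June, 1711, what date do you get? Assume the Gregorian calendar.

December 21, 1717

+366 (one year; includes Feb 29, 1712) → Jun 2, 1712 (2028 left).
+365 (one year) → Jun 2, 1713 (1663 left).
+365 (one year) → Jun 2, 1714 (1298 left).
+365 (one year) → Jun 2, 1715 (933 left).
+366 (one year; includes Feb 29, 1716) → Jun 2, 1716 (567 left).
+365 (one year) → Jun 2, 1717 (202 left).
Jun has 30 days: +29 → Jul 1, 1717 (173 left).
Jul has 31 days: +31 → Aug 1, 1717 (142 left).
Aug has 31 days: +31 → Sep 1, 1717 (111 left).
Sep has 30 days: +30 → Oct 1, 1717 (81 left).
Oct has 31 days: +31 → Nov 1, 1717 (50 left).
Nov has 30 days: +30 → Dec 1, 1717 (20 left).
+20 → Dec 21, 1717.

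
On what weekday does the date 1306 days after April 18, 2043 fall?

Wednesday

Apr 18, 2043 is a Saturday.
1306 mod 7 = 4, so 1306 days after a Saturday is Saturday + 4 = Wednesday.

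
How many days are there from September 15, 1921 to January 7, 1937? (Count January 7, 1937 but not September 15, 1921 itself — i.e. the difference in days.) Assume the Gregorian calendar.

5593

Sep 15, 1921 → Sep 15, 1922: 365 days.
Sep 15, 1922 → Sep 15, 1923: 365 days.
Sep 15, 1923 → Sep 15, 1924: 366 days (Feb 29, 1924 is in that span).
Sep 15, 1924 → Sep 15, 1925: 365 days.
Sep 15, 1925 → Sep 15, 1926: 365 days.
Sep 15, 1926 → Sep 15, 1927: 365 days.
Sep 15, 1927 → Sep 15, 1928: 366 days (Feb 29, 1928 is in that span).
Sep 15, 1928 → Sep 15, 1929: 365 days.
Sep 15, 1929 → Sep 15, 1930: 365 days.
Sep 15, 1930 → Sep 15, 1931: 365 days.
Sep 15, 1931 → Sep 15, 1932: 366 days (Feb 29, 1932 is in that span).
Sep 15, 1932 → Sep 15, 1933: 365 days.
Sep 15, 1933 → Sep 15, 1934: 365 days.
Sep 15, 1934 → Sep 15, 1935: 365 days.
Sep 15, 1935 → Sep 15, 1936: 366 days (Feb 29, 1936 is in that span).
Sep 15, 1936 → Oct 15, 1936: 30 days (September has 30).
Oct 15, 1936 → Nov 15, 1936: 31 days (October has 31).
Nov 15, 1936 → Dec 15, 1936: 30 days (November has 30).
Dec 15, 1936 → Jan 7, 1937: 23 days.
Total: 5593 days.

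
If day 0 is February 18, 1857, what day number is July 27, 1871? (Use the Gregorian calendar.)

Feb 18, 1857 → Feb 18, 1858: 365 days.
Feb 18, 1858 → Feb 18, 1859: 365 days.
Feb 18, 1859 → Feb 18, 1860: 365 days.
Feb 18, 1860 → Feb 18, 1861: 366 days (Feb 29, 1860 is in that span).
Feb 18, 1861 → Feb 18, 1862: 365 days.
Feb 18, 1862 → Feb 18, 1863: 365 days.
Feb 18, 1863 → Feb 18, 1864: 365 days.
Feb 18, 1864 → Feb 18, 1865: 366 days (Feb 29, 1864 is in that span).
Feb 18, 1865 → Feb 18, 1866: 365 days.
Feb 18, 1866 → Feb 18, 1867: 365 days.
Feb 18, 1867 → Feb 18, 1868: 365 days.
Feb 18, 1868 → Feb 18, 1869: 366 days (Feb 29, 1868 is in that span).
Feb 18, 1869 → Feb 18, 1870: 365 days.
Feb 18, 1870 → Feb 18, 1871: 365 days.
Feb 18, 1871 → Mar 18, 1871: 28 days (February has 28).
Mar 18, 1871 → Apr 18, 1871: 31 days (March has 31).
Apr 18, 1871 → May 18, 1871: 30 days (April has 30).
May 18, 1871 → Jun 18, 1871: 31 days (May has 31).
Jun 18, 1871 → Jul 18, 1871: 30 days (June has 30).
Jul 18, 1871 → Jul 27, 1871: 9 days.
Total: 5272 days.

5272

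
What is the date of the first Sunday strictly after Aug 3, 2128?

Aug 3, 2128 is a Tuesday.
From Tuesday to the next Sunday is 5 days.
Aug 3, 2128 + 5 = Aug 8, 2128.

August 8, 2128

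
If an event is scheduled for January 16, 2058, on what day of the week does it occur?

Wednesday

Doomsday rule: the anchor day for the 2000s is Tuesday. For year 58: 58÷12 = 4 r 10, and 10÷4 = 2, so 4+10+2 = 16.
Tuesday + 16 ≡ Thursday — that's 2058's doomsday.
In January the doomsday date is Jan 3 (2058 is not a leap year).
Jan 16 is 13 days after Jan 3; 13 mod 7 = 6, so Thursday + 6 = Wednesday.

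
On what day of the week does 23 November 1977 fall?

Wednesday

Doomsday rule: the anchor day for the 1900s is Wednesday. For year 77: 77÷12 = 6 r 5, and 5÷4 = 1, so 6+5+1 = 12.
Wednesday + 12 ≡ Monday — that's 1977's doomsday.
In November the doomsday date is Nov 7.
Nov 23 is 16 days after Nov 7; 16 mod 7 = 2, so Monday + 2 = Wednesday.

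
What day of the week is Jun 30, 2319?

Monday

Doomsday rule: the anchor day for the 2300s is Wednesday. For year 19: 19÷12 = 1 r 7, and 7÷4 = 1, so 1+7+1 = 9.
Wednesday + 9 ≡ Friday — that's 2319's doomsday.
In June the doomsday date is Jun 6.
Jun 30 is 24 days after Jun 6; 24 mod 7 = 3, so Friday + 3 = Monday.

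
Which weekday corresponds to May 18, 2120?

Saturday

Doomsday rule: the anchor day for the 2100s is Sunday. For year 20: 20÷12 = 1 r 8, and 8÷4 = 2, so 1+8+2 = 11.
Sunday + 11 ≡ Thursday — that's 2120's doomsday.
In May the doomsday date is May 9.
May 18 is 9 days after May 9; 9 mod 7 = 2, so Thursday + 2 = Saturday.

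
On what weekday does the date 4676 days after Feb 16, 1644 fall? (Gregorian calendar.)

Tuesday

Feb 16, 1644 is a Tuesday.
4676 mod 7 = 0, so 4676 days after a Tuesday is Tuesday + 0 = Tuesday.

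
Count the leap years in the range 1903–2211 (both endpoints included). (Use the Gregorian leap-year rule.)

75

Multiples of 4 in [1903,2211]: 77.
Of those, multiples of 100: 3 (not leap unless ÷400).
Multiples of 400: 1.
Leap years = 77 − 3 + 1 = 75.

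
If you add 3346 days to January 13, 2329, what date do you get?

+365 (one year) → Jan 13, 2330 (2981 left).
+365 (one year) → Jan 13, 2331 (2616 left).
+365 (one year) → Jan 13, 2332 (2251 left).
+366 (one year; includes Feb 29, 2332) → Jan 13, 2333 (1885 left).
+365 (one year) → Jan 13, 2334 (1520 left).
+365 (one year) → Jan 13, 2335 (1155 left).
+365 (one year) → Jan 13, 2336 (790 left).
+366 (one year; includes Feb 29, 2336) → Jan 13, 2337 (424 left).
+365 (one year) → Jan 13, 2338 (59 left).
Jan has 31 days: +19 → Feb 1, 2338 (40 left).
Feb has 28 days: +28 → Mar 1, 2338 (12 left).
+12 → Mar 13, 2338.

March 13, 2338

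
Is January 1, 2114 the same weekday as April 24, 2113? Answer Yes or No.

Yes

From Apr 24, 2113 to Jan 1, 2114 is 252 days.
252 mod 7 = 0, so they are the same weekday.
(Apr 24, 2113 is a Monday; Jan 1, 2114 is a Monday.)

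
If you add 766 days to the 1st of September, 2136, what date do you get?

+365 (one year) → Sep 1, 2137 (401 left).
+365 (one year) → Sep 1, 2138 (36 left).
Sep has 30 days: +30 → Oct 1, 2138 (6 left).
+6 → Oct 7, 2138.

October 7, 2138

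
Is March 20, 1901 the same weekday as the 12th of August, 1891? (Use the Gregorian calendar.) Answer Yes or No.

Yes

From Aug 12, 1891 to Mar 20, 1901 is 3507 days.
3507 mod 7 = 0, so they are the same weekday.
(Aug 12, 1891 is a Wednesday; Mar 20, 1901 is a Wednesday.)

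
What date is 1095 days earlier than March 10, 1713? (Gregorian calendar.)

−365 (one year) → Mar 10, 1712 (730 left).
−366 (one year; includes Feb 29, 1712) → Mar 10, 1711 (364 left).
−10 → Feb 28, 1711 (end of Feb, 28 days; 354 left).
−28 → Jan 31, 1711 (end of Jan, 31 days; 326 left).
−31 → Dec 31, 1710 (end of Dec, 31 days; 295 left).
−31 → Nov 30, 1710 (end of Nov, 30 days; 264 left).
−30 → Oct 31, 1710 (end of Oct, 31 days; 234 left).
−31 → Sep 30, 1710 (end of Sep, 30 days; 203 left).
−30 → Aug 31, 1710 (end of Aug, 31 days; 173 left).
−31 → Jul 31, 1710 (end of Jul, 31 days; 142 left).
−31 → Jun 30, 1710 (end of Jun, 30 days; 111 left).
−30 → May 31, 1710 (end of May, 31 days; 81 left).
−31 → Apr 30, 1710 (end of Apr, 30 days; 50 left).
−30 → Mar 31, 1710 (end of Mar, 31 days; 20 left).
−20 → Mar 11, 1710.

March 11, 1710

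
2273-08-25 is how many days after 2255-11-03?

Nov 3, 2255 → Nov 3, 2256: 366 days (Feb 29, 2256 is in that span).
Nov 3, 2256 → Nov 3, 2257: 365 days.
Nov 3, 2257 → Nov 3, 2258: 365 days.
Nov 3, 2258 → Nov 3, 2259: 365 days.
Nov 3, 2259 → Nov 3, 2260: 366 days (Feb 29, 2260 is in that span).
Nov 3, 2260 → Nov 3, 2261: 365 days.
Nov 3, 2261 → Nov 3, 2262: 365 days.
Nov 3, 2262 → Nov 3, 2263: 365 days.
Nov 3, 2263 → Nov 3, 2264: 366 days (Feb 29, 2264 is in that span).
Nov 3, 2264 → Nov 3, 2265: 365 days.
Nov 3, 2265 → Nov 3, 2266: 365 days.
Nov 3, 2266 → Nov 3, 2267: 365 days.
Nov 3, 2267 → Nov 3, 2268: 366 days (Feb 29, 2268 is in that span).
Nov 3, 2268 → Nov 3, 2269: 365 days.
Nov 3, 2269 → Nov 3, 2270: 365 days.
Nov 3, 2270 → Nov 3, 2271: 365 days.
Nov 3, 2271 → Nov 3, 2272: 366 days (Feb 29, 2272 is in that span).
Nov 3, 2272 → Dec 3, 2272: 30 days (November has 30).
Dec 3, 2272 → Jan 3, 2273: 31 days (December has 31).
Jan 3, 2273 → Feb 3, 2273: 31 days (January has 31).
Feb 3, 2273 → Mar 3, 2273: 28 days (February has 28).
Mar 3, 2273 → Apr 3, 2273: 31 days (March has 31).
Apr 3, 2273 → May 3, 2273: 30 days (April has 30).
May 3, 2273 → Jun 3, 2273: 31 days (May has 31).
Jun 3, 2273 → Jul 3, 2273: 30 days (June has 30).
Jul 3, 2273 → Aug 3, 2273: 31 days (July has 31).
Aug 3, 2273 → Aug 25, 2273: 22 days.
Total: 6505 days.

6505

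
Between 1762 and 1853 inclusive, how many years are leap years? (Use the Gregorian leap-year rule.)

Multiples of 4 in [1762,1853]: 23.
Of those, multiples of 100: 1 (not leap unless ÷400).
Multiples of 400: 0.
Leap years = 23 − 1 + 0 = 22.

22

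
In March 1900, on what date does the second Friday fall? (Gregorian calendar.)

March 9, 1900

March 1, 1900 is a Thursday.
The first Friday is therefore March 2 (1 days later).
The second Friday is 2 + 1×7 = March 9.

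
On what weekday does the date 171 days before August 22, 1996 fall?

Aug 22, 1996 is a Thursday.
171 mod 7 = 3, so 171 days before a Thursday is Thursday − 3 = Monday.

Monday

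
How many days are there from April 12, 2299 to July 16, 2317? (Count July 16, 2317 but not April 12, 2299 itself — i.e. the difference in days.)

Apr 12, 2299 → Apr 12, 2300: 365 days.
Apr 12, 2300 → Apr 12, 2301: 365 days.
Apr 12, 2301 → Apr 12, 2302: 365 days.
Apr 12, 2302 → Apr 12, 2303: 365 days.
Apr 12, 2303 → Apr 12, 2304: 366 days (Feb 29, 2304 is in that span).
Apr 12, 2304 → Apr 12, 2305: 365 days.
Apr 12, 2305 → Apr 12, 2306: 365 days.
Apr 12, 2306 → Apr 12, 2307: 365 days.
Apr 12, 2307 → Apr 12, 2308: 366 days (Feb 29, 2308 is in that span).
Apr 12, 2308 → Apr 12, 2309: 365 days.
Apr 12, 2309 → Apr 12, 2310: 365 days.
Apr 12, 2310 → Apr 12, 2311: 365 days.
Apr 12, 2311 → Apr 12, 2312: 366 days (Feb 29, 2312 is in that span).
Apr 12, 2312 → Apr 12, 2313: 365 days.
Apr 12, 2313 → Apr 12, 2314: 365 days.
Apr 12, 2314 → Apr 12, 2315: 365 days.
Apr 12, 2315 → Apr 12, 2316: 366 days (Feb 29, 2316 is in that span).
Apr 12, 2316 → Apr 12, 2317: 365 days.
Apr 12, 2317 → May 12, 2317: 30 days (April has 30).
May 12, 2317 → Jun 12, 2317: 31 days (May has 31).
Jun 12, 2317 → Jul 12, 2317: 30 days (June has 30).
Jul 12, 2317 → Jul 16, 2317: 4 days.
Total: 6669 days.

6669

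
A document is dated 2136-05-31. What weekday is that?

January 1, 2136 is a Sunday.
Jan 1, 2136 → Feb 1, 2136: 31 days (January has 31).
Feb 1, 2136 → Mar 1, 2136: 29 days (February has 29).
Mar 1, 2136 → Apr 1, 2136: 31 days (March has 31).
Apr 1, 2136 → May 1, 2136: 30 days (April has 30).
May 1, 2136 → May 31, 2136: 30 days.
Total: 151 days.
151 mod 7 = 4, so Sunday + 4 = Thursday.

Thursday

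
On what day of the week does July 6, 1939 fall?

January 1, 1939 is a Sunday.
Jan 1, 1939 → Feb 1, 1939: 31 days (January has 31).
Feb 1, 1939 → Mar 1, 1939: 28 days (February has 28).
Mar 1, 1939 → Apr 1, 1939: 31 days (March has 31).
Apr 1, 1939 → May 1, 1939: 30 days (April has 30).
May 1, 1939 → Jun 1, 1939: 31 days (May has 31).
Jun 1, 1939 → Jul 1, 1939: 30 days (June has 30).
Jul 1, 1939 → Jul 6, 1939: 5 days.
Total: 186 days.
186 mod 7 = 4, so Sunday + 4 = Thursday.

Thursday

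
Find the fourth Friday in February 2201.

February 1, 2201 is a Sunday.
The first Friday is therefore February 6 (5 days later).
The fourth Friday is 6 + 3×7 = February 27.

February 27, 2201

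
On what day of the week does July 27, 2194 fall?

Sunday

Doomsday rule: the anchor day for the 2100s is Sunday. For year 94: 94÷12 = 7 r 10, and 10÷4 = 2, so 7+10+2 = 19.
Sunday + 19 ≡ Friday — that's 2194's doomsday.
In July the doomsday date is Jul 11.
Jul 27 is 16 days after Jul 11; 16 mod 7 = 2, so Friday + 2 = Sunday.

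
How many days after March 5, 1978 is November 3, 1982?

1704

Mar 5, 1978 → Mar 5, 1979: 365 days.
Mar 5, 1979 → Mar 5, 1980: 366 days (Feb 29, 1980 is in that span).
Mar 5, 1980 → Mar 5, 1981: 365 days.
Mar 5, 1981 → Mar 5, 1982: 365 days.
Mar 5, 1982 → Apr 5, 1982: 31 days (March has 31).
Apr 5, 1982 → May 5, 1982: 30 days (April has 30).
May 5, 1982 → Jun 5, 1982: 31 days (May has 31).
Jun 5, 1982 → Jul 5, 1982: 30 days (June has 30).
Jul 5, 1982 → Aug 5, 1982: 31 days (July has 31).
Aug 5, 1982 → Sep 5, 1982: 31 days (August has 31).
Sep 5, 1982 → Oct 5, 1982: 30 days (September has 30).
Oct 5, 1982 → Nov 3, 1982: 29 days.
Total: 1704 days.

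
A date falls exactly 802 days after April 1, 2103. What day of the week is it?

First find the weekday of Apr 1, 2103. Doomsday rule: the anchor day for the 2100s is Sunday. For year 03: 3÷12 = 0 r 3, and 3÷4 = 0, so 0+3+0 = 3.
Sunday + 3 ≡ Wednesday — that's 2103's doomsday.
In April the doomsday date is Apr 4.
Apr 1 is 3 days before Apr 4; 3 mod 7 = 3, so Wednesday − 3 = Sunday.
802 mod 7 = 4, so 802 days after a Sunday is Sunday + 4 = Thursday.

Thursday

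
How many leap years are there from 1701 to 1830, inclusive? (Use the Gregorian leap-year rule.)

31

Multiples of 4 in [1701,1830]: 32.
Of those, multiples of 100: 1 (not leap unless ÷400).
Multiples of 400: 0.
Leap years = 32 − 1 + 0 = 31.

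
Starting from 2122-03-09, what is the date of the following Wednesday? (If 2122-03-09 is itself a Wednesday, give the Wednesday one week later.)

March 11, 2122

Mar 9, 2122 is a Monday.
From Monday to the next Wednesday is 2 days.
Mar 9, 2122 + 2 = Mar 11, 2122.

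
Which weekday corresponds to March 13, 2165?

Wednesday

Doomsday rule: the anchor day for the 2100s is Sunday. For year 65: 65÷12 = 5 r 5, and 5÷4 = 1, so 5+5+1 = 11.
Sunday + 11 ≡ Thursday — that's 2165's doomsday.
In March the doomsday date is Mar 14.
Mar 13 is 1 day before Mar 14; 1 mod 7 = 1, so Thursday − 1 = Wednesday.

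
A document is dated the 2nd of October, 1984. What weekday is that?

Doomsday rule: the anchor day for the 1900s is Wednesday. For year 84: 84÷12 = 7 r 0, and 0÷4 = 0, so 7+0+0 = 7.
Wednesday + 7 ≡ Wednesday — that's 1984's doomsday.
In October the doomsday date is Oct 10.
Oct 2 is 8 days before Oct 10; 8 mod 7 = 1, so Wednesday − 1 = Tuesday.

Tuesday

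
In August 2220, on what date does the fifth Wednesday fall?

August 30, 2220

August 1, 2220 is a Tuesday.
The first Wednesday is therefore August 2 (1 days later).
The fifth Wednesday is 2 + 4×7 = August 30.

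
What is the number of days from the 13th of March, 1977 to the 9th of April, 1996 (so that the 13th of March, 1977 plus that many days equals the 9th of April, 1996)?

Mar 13, 1977 → Mar 13, 1978: 365 days.
Mar 13, 1978 → Mar 13, 1979: 365 days.
Mar 13, 1979 → Mar 13, 1980: 366 days (Feb 29, 1980 is in that span).
Mar 13, 1980 → Mar 13, 1981: 365 days.
Mar 13, 1981 → Mar 13, 1982: 365 days.
Mar 13, 1982 → Mar 13, 1983: 365 days.
Mar 13, 1983 → Mar 13, 1984: 366 days (Feb 29, 1984 is in that span).
Mar 13, 1984 → Mar 13, 1985: 365 days.
Mar 13, 1985 → Mar 13, 1986: 365 days.
Mar 13, 1986 → Mar 13, 1987: 365 days.
Mar 13, 1987 → Mar 13, 1988: 366 days (Feb 29, 1988 is in that span).
Mar 13, 1988 → Mar 13, 1989: 365 days.
Mar 13, 1989 → Mar 13, 1990: 365 days.
Mar 13, 1990 → Mar 13, 1991: 365 days.
Mar 13, 1991 → Mar 13, 1992: 366 days (Feb 29, 1992 is in that span).
Mar 13, 1992 → Mar 13, 1993: 365 days.
Mar 13, 1993 → Mar 13, 1994: 365 days.
Mar 13, 1994 → Mar 13, 1995: 365 days.
Mar 13, 1995 → Apr 13, 1995: 31 days (March has 31).
Apr 13, 1995 → May 13, 1995: 30 days (April has 30).
May 13, 1995 → Jun 13, 1995: 31 days (May has 31).
Jun 13, 1995 → Jul 13, 1995: 30 days (June has 30).
Jul 13, 1995 → Aug 13, 1995: 31 days (July has 31).
Aug 13, 1995 → Sep 13, 1995: 31 days (August has 31).
Sep 13, 1995 → Oct 13, 1995: 30 days (September has 30).
Oct 13, 1995 → Nov 13, 1995: 31 days (October has 31).
Nov 13, 1995 → Dec 13, 1995: 30 days (November has 30).
Dec 13, 1995 → Jan 13, 1996: 31 days (December has 31).
Jan 13, 1996 → Feb 13, 1996: 31 days (January has 31).
Feb 13, 1996 → Mar 13, 1996: 29 days (February has 29).
Mar 13, 1996 → Apr 9, 1996: 27 days.
Total: 6967 days.

6967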